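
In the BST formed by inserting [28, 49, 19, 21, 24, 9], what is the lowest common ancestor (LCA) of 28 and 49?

Tree insertion order: [28, 49, 19, 21, 24, 9]
Tree (level-order array): [28, 19, 49, 9, 21, None, None, None, None, None, 24]
In a BST, the LCA of p=28, q=49 is the first node v on the
root-to-leaf path with p <= v <= q (go left if both < v, right if both > v).
Walk from root:
  at 28: 28 <= 28 <= 49, this is the LCA
LCA = 28


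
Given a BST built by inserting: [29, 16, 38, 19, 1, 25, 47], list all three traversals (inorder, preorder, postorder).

Tree insertion order: [29, 16, 38, 19, 1, 25, 47]
Tree (level-order array): [29, 16, 38, 1, 19, None, 47, None, None, None, 25]
Inorder (L, root, R): [1, 16, 19, 25, 29, 38, 47]
Preorder (root, L, R): [29, 16, 1, 19, 25, 38, 47]
Postorder (L, R, root): [1, 25, 19, 16, 47, 38, 29]


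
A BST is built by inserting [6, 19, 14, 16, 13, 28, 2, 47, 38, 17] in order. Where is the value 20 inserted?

Starting tree (level order): [6, 2, 19, None, None, 14, 28, 13, 16, None, 47, None, None, None, 17, 38]
Insertion path: 6 -> 19 -> 28
Result: insert 20 as left child of 28
Final tree (level order): [6, 2, 19, None, None, 14, 28, 13, 16, 20, 47, None, None, None, 17, None, None, 38]


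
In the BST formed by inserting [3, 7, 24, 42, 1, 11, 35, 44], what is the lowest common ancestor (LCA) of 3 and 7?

Tree insertion order: [3, 7, 24, 42, 1, 11, 35, 44]
Tree (level-order array): [3, 1, 7, None, None, None, 24, 11, 42, None, None, 35, 44]
In a BST, the LCA of p=3, q=7 is the first node v on the
root-to-leaf path with p <= v <= q (go left if both < v, right if both > v).
Walk from root:
  at 3: 3 <= 3 <= 7, this is the LCA
LCA = 3


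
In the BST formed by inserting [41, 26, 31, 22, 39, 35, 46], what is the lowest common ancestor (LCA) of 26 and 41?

Tree insertion order: [41, 26, 31, 22, 39, 35, 46]
Tree (level-order array): [41, 26, 46, 22, 31, None, None, None, None, None, 39, 35]
In a BST, the LCA of p=26, q=41 is the first node v on the
root-to-leaf path with p <= v <= q (go left if both < v, right if both > v).
Walk from root:
  at 41: 26 <= 41 <= 41, this is the LCA
LCA = 41


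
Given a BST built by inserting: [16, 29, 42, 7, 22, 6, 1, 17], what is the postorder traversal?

Tree insertion order: [16, 29, 42, 7, 22, 6, 1, 17]
Tree (level-order array): [16, 7, 29, 6, None, 22, 42, 1, None, 17]
Postorder traversal: [1, 6, 7, 17, 22, 42, 29, 16]


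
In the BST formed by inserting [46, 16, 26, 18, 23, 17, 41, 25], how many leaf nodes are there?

Tree built from: [46, 16, 26, 18, 23, 17, 41, 25]
Tree (level-order array): [46, 16, None, None, 26, 18, 41, 17, 23, None, None, None, None, None, 25]
Rule: A leaf has 0 children.
Per-node child counts:
  node 46: 1 child(ren)
  node 16: 1 child(ren)
  node 26: 2 child(ren)
  node 18: 2 child(ren)
  node 17: 0 child(ren)
  node 23: 1 child(ren)
  node 25: 0 child(ren)
  node 41: 0 child(ren)
Matching nodes: [17, 25, 41]
Count of leaf nodes: 3


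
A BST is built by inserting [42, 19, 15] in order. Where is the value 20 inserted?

Starting tree (level order): [42, 19, None, 15]
Insertion path: 42 -> 19
Result: insert 20 as right child of 19
Final tree (level order): [42, 19, None, 15, 20]


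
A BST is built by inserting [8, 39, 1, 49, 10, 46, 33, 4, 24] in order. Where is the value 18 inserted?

Starting tree (level order): [8, 1, 39, None, 4, 10, 49, None, None, None, 33, 46, None, 24]
Insertion path: 8 -> 39 -> 10 -> 33 -> 24
Result: insert 18 as left child of 24
Final tree (level order): [8, 1, 39, None, 4, 10, 49, None, None, None, 33, 46, None, 24, None, None, None, 18]


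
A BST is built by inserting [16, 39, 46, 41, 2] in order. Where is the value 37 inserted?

Starting tree (level order): [16, 2, 39, None, None, None, 46, 41]
Insertion path: 16 -> 39
Result: insert 37 as left child of 39
Final tree (level order): [16, 2, 39, None, None, 37, 46, None, None, 41]


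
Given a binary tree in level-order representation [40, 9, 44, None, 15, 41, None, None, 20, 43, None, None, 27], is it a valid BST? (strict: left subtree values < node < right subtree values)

Level-order array: [40, 9, 44, None, 15, 41, None, None, 20, 43, None, None, 27]
Validate using subtree bounds (lo, hi): at each node, require lo < value < hi,
then recurse left with hi=value and right with lo=value.
Preorder trace (stopping at first violation):
  at node 40 with bounds (-inf, +inf): OK
  at node 9 with bounds (-inf, 40): OK
  at node 15 with bounds (9, 40): OK
  at node 20 with bounds (15, 40): OK
  at node 27 with bounds (20, 40): OK
  at node 44 with bounds (40, +inf): OK
  at node 41 with bounds (40, 44): OK
  at node 43 with bounds (40, 41): VIOLATION
Node 43 violates its bound: not (40 < 43 < 41).
Result: Not a valid BST


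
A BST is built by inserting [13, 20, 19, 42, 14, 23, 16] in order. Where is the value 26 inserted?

Starting tree (level order): [13, None, 20, 19, 42, 14, None, 23, None, None, 16]
Insertion path: 13 -> 20 -> 42 -> 23
Result: insert 26 as right child of 23
Final tree (level order): [13, None, 20, 19, 42, 14, None, 23, None, None, 16, None, 26]


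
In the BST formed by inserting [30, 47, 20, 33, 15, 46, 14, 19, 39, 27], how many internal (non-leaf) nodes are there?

Tree built from: [30, 47, 20, 33, 15, 46, 14, 19, 39, 27]
Tree (level-order array): [30, 20, 47, 15, 27, 33, None, 14, 19, None, None, None, 46, None, None, None, None, 39]
Rule: An internal node has at least one child.
Per-node child counts:
  node 30: 2 child(ren)
  node 20: 2 child(ren)
  node 15: 2 child(ren)
  node 14: 0 child(ren)
  node 19: 0 child(ren)
  node 27: 0 child(ren)
  node 47: 1 child(ren)
  node 33: 1 child(ren)
  node 46: 1 child(ren)
  node 39: 0 child(ren)
Matching nodes: [30, 20, 15, 47, 33, 46]
Count of internal (non-leaf) nodes: 6


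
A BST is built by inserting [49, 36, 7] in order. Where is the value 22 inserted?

Starting tree (level order): [49, 36, None, 7]
Insertion path: 49 -> 36 -> 7
Result: insert 22 as right child of 7
Final tree (level order): [49, 36, None, 7, None, None, 22]


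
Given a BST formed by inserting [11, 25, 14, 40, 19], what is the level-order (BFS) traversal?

Tree insertion order: [11, 25, 14, 40, 19]
Tree (level-order array): [11, None, 25, 14, 40, None, 19]
BFS from the root, enqueuing left then right child of each popped node:
  queue [11] -> pop 11, enqueue [25], visited so far: [11]
  queue [25] -> pop 25, enqueue [14, 40], visited so far: [11, 25]
  queue [14, 40] -> pop 14, enqueue [19], visited so far: [11, 25, 14]
  queue [40, 19] -> pop 40, enqueue [none], visited so far: [11, 25, 14, 40]
  queue [19] -> pop 19, enqueue [none], visited so far: [11, 25, 14, 40, 19]
Result: [11, 25, 14, 40, 19]


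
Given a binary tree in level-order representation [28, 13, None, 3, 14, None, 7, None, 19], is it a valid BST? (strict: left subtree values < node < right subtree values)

Level-order array: [28, 13, None, 3, 14, None, 7, None, 19]
Validate using subtree bounds (lo, hi): at each node, require lo < value < hi,
then recurse left with hi=value and right with lo=value.
Preorder trace (stopping at first violation):
  at node 28 with bounds (-inf, +inf): OK
  at node 13 with bounds (-inf, 28): OK
  at node 3 with bounds (-inf, 13): OK
  at node 7 with bounds (3, 13): OK
  at node 14 with bounds (13, 28): OK
  at node 19 with bounds (14, 28): OK
No violation found at any node.
Result: Valid BST


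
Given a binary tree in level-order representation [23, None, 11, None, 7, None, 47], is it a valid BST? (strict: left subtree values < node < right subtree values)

Level-order array: [23, None, 11, None, 7, None, 47]
Validate using subtree bounds (lo, hi): at each node, require lo < value < hi,
then recurse left with hi=value and right with lo=value.
Preorder trace (stopping at first violation):
  at node 23 with bounds (-inf, +inf): OK
  at node 11 with bounds (23, +inf): VIOLATION
Node 11 violates its bound: not (23 < 11 < +inf).
Result: Not a valid BST


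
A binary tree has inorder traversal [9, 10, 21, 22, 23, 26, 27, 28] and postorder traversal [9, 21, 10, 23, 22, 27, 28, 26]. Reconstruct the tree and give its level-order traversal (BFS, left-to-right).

Inorder:   [9, 10, 21, 22, 23, 26, 27, 28]
Postorder: [9, 21, 10, 23, 22, 27, 28, 26]
Algorithm: postorder visits root last, so walk postorder right-to-left;
each value is the root of the current inorder slice — split it at that
value, recurse on the right subtree first, then the left.
Recursive splits:
  root=26; inorder splits into left=[9, 10, 21, 22, 23], right=[27, 28]
  root=28; inorder splits into left=[27], right=[]
  root=27; inorder splits into left=[], right=[]
  root=22; inorder splits into left=[9, 10, 21], right=[23]
  root=23; inorder splits into left=[], right=[]
  root=10; inorder splits into left=[9], right=[21]
  root=21; inorder splits into left=[], right=[]
  root=9; inorder splits into left=[], right=[]
Reconstructed level-order: [26, 22, 28, 10, 23, 27, 9, 21]


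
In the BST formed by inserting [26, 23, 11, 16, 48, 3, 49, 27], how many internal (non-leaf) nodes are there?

Tree built from: [26, 23, 11, 16, 48, 3, 49, 27]
Tree (level-order array): [26, 23, 48, 11, None, 27, 49, 3, 16]
Rule: An internal node has at least one child.
Per-node child counts:
  node 26: 2 child(ren)
  node 23: 1 child(ren)
  node 11: 2 child(ren)
  node 3: 0 child(ren)
  node 16: 0 child(ren)
  node 48: 2 child(ren)
  node 27: 0 child(ren)
  node 49: 0 child(ren)
Matching nodes: [26, 23, 11, 48]
Count of internal (non-leaf) nodes: 4


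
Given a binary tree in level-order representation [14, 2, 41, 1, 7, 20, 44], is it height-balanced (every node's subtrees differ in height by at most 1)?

Tree (level-order array): [14, 2, 41, 1, 7, 20, 44]
Definition: a tree is height-balanced if, at every node, |h(left) - h(right)| <= 1 (empty subtree has height -1).
Bottom-up per-node check:
  node 1: h_left=-1, h_right=-1, diff=0 [OK], height=0
  node 7: h_left=-1, h_right=-1, diff=0 [OK], height=0
  node 2: h_left=0, h_right=0, diff=0 [OK], height=1
  node 20: h_left=-1, h_right=-1, diff=0 [OK], height=0
  node 44: h_left=-1, h_right=-1, diff=0 [OK], height=0
  node 41: h_left=0, h_right=0, diff=0 [OK], height=1
  node 14: h_left=1, h_right=1, diff=0 [OK], height=2
All nodes satisfy the balance condition.
Result: Balanced


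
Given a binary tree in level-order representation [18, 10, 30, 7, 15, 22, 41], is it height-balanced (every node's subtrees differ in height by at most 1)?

Tree (level-order array): [18, 10, 30, 7, 15, 22, 41]
Definition: a tree is height-balanced if, at every node, |h(left) - h(right)| <= 1 (empty subtree has height -1).
Bottom-up per-node check:
  node 7: h_left=-1, h_right=-1, diff=0 [OK], height=0
  node 15: h_left=-1, h_right=-1, diff=0 [OK], height=0
  node 10: h_left=0, h_right=0, diff=0 [OK], height=1
  node 22: h_left=-1, h_right=-1, diff=0 [OK], height=0
  node 41: h_left=-1, h_right=-1, diff=0 [OK], height=0
  node 30: h_left=0, h_right=0, diff=0 [OK], height=1
  node 18: h_left=1, h_right=1, diff=0 [OK], height=2
All nodes satisfy the balance condition.
Result: Balanced


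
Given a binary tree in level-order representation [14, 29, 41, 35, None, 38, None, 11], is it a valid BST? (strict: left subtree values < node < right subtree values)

Level-order array: [14, 29, 41, 35, None, 38, None, 11]
Validate using subtree bounds (lo, hi): at each node, require lo < value < hi,
then recurse left with hi=value and right with lo=value.
Preorder trace (stopping at first violation):
  at node 14 with bounds (-inf, +inf): OK
  at node 29 with bounds (-inf, 14): VIOLATION
Node 29 violates its bound: not (-inf < 29 < 14).
Result: Not a valid BST


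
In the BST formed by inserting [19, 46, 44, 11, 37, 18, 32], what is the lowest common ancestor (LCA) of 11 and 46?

Tree insertion order: [19, 46, 44, 11, 37, 18, 32]
Tree (level-order array): [19, 11, 46, None, 18, 44, None, None, None, 37, None, 32]
In a BST, the LCA of p=11, q=46 is the first node v on the
root-to-leaf path with p <= v <= q (go left if both < v, right if both > v).
Walk from root:
  at 19: 11 <= 19 <= 46, this is the LCA
LCA = 19


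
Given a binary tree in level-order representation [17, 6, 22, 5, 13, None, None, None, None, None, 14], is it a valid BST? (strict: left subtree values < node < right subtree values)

Level-order array: [17, 6, 22, 5, 13, None, None, None, None, None, 14]
Validate using subtree bounds (lo, hi): at each node, require lo < value < hi,
then recurse left with hi=value and right with lo=value.
Preorder trace (stopping at first violation):
  at node 17 with bounds (-inf, +inf): OK
  at node 6 with bounds (-inf, 17): OK
  at node 5 with bounds (-inf, 6): OK
  at node 13 with bounds (6, 17): OK
  at node 14 with bounds (13, 17): OK
  at node 22 with bounds (17, +inf): OK
No violation found at any node.
Result: Valid BST


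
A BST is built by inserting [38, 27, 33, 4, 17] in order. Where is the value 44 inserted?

Starting tree (level order): [38, 27, None, 4, 33, None, 17]
Insertion path: 38
Result: insert 44 as right child of 38
Final tree (level order): [38, 27, 44, 4, 33, None, None, None, 17]


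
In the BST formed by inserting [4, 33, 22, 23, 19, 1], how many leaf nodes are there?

Tree built from: [4, 33, 22, 23, 19, 1]
Tree (level-order array): [4, 1, 33, None, None, 22, None, 19, 23]
Rule: A leaf has 0 children.
Per-node child counts:
  node 4: 2 child(ren)
  node 1: 0 child(ren)
  node 33: 1 child(ren)
  node 22: 2 child(ren)
  node 19: 0 child(ren)
  node 23: 0 child(ren)
Matching nodes: [1, 19, 23]
Count of leaf nodes: 3


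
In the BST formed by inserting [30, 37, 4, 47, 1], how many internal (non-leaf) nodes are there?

Tree built from: [30, 37, 4, 47, 1]
Tree (level-order array): [30, 4, 37, 1, None, None, 47]
Rule: An internal node has at least one child.
Per-node child counts:
  node 30: 2 child(ren)
  node 4: 1 child(ren)
  node 1: 0 child(ren)
  node 37: 1 child(ren)
  node 47: 0 child(ren)
Matching nodes: [30, 4, 37]
Count of internal (non-leaf) nodes: 3


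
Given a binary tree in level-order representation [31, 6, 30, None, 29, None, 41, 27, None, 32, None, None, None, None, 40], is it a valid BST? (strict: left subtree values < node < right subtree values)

Level-order array: [31, 6, 30, None, 29, None, 41, 27, None, 32, None, None, None, None, 40]
Validate using subtree bounds (lo, hi): at each node, require lo < value < hi,
then recurse left with hi=value and right with lo=value.
Preorder trace (stopping at first violation):
  at node 31 with bounds (-inf, +inf): OK
  at node 6 with bounds (-inf, 31): OK
  at node 29 with bounds (6, 31): OK
  at node 27 with bounds (6, 29): OK
  at node 30 with bounds (31, +inf): VIOLATION
Node 30 violates its bound: not (31 < 30 < +inf).
Result: Not a valid BST


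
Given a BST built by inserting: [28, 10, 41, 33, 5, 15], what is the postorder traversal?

Tree insertion order: [28, 10, 41, 33, 5, 15]
Tree (level-order array): [28, 10, 41, 5, 15, 33]
Postorder traversal: [5, 15, 10, 33, 41, 28]


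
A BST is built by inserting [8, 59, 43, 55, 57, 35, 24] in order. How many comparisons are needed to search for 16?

Search path for 16: 8 -> 59 -> 43 -> 35 -> 24
Found: False
Comparisons: 5


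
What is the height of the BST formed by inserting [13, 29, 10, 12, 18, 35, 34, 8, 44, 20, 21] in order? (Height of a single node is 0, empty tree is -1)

Insertion order: [13, 29, 10, 12, 18, 35, 34, 8, 44, 20, 21]
Tree (level-order array): [13, 10, 29, 8, 12, 18, 35, None, None, None, None, None, 20, 34, 44, None, 21]
Compute height bottom-up (empty subtree = -1):
  height(8) = 1 + max(-1, -1) = 0
  height(12) = 1 + max(-1, -1) = 0
  height(10) = 1 + max(0, 0) = 1
  height(21) = 1 + max(-1, -1) = 0
  height(20) = 1 + max(-1, 0) = 1
  height(18) = 1 + max(-1, 1) = 2
  height(34) = 1 + max(-1, -1) = 0
  height(44) = 1 + max(-1, -1) = 0
  height(35) = 1 + max(0, 0) = 1
  height(29) = 1 + max(2, 1) = 3
  height(13) = 1 + max(1, 3) = 4
Height = 4


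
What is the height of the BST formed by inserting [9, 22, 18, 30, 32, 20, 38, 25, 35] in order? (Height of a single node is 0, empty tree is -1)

Insertion order: [9, 22, 18, 30, 32, 20, 38, 25, 35]
Tree (level-order array): [9, None, 22, 18, 30, None, 20, 25, 32, None, None, None, None, None, 38, 35]
Compute height bottom-up (empty subtree = -1):
  height(20) = 1 + max(-1, -1) = 0
  height(18) = 1 + max(-1, 0) = 1
  height(25) = 1 + max(-1, -1) = 0
  height(35) = 1 + max(-1, -1) = 0
  height(38) = 1 + max(0, -1) = 1
  height(32) = 1 + max(-1, 1) = 2
  height(30) = 1 + max(0, 2) = 3
  height(22) = 1 + max(1, 3) = 4
  height(9) = 1 + max(-1, 4) = 5
Height = 5


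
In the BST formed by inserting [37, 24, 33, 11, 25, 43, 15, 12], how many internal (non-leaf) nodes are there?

Tree built from: [37, 24, 33, 11, 25, 43, 15, 12]
Tree (level-order array): [37, 24, 43, 11, 33, None, None, None, 15, 25, None, 12]
Rule: An internal node has at least one child.
Per-node child counts:
  node 37: 2 child(ren)
  node 24: 2 child(ren)
  node 11: 1 child(ren)
  node 15: 1 child(ren)
  node 12: 0 child(ren)
  node 33: 1 child(ren)
  node 25: 0 child(ren)
  node 43: 0 child(ren)
Matching nodes: [37, 24, 11, 15, 33]
Count of internal (non-leaf) nodes: 5


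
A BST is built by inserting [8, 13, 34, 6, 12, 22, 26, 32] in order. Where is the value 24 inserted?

Starting tree (level order): [8, 6, 13, None, None, 12, 34, None, None, 22, None, None, 26, None, 32]
Insertion path: 8 -> 13 -> 34 -> 22 -> 26
Result: insert 24 as left child of 26
Final tree (level order): [8, 6, 13, None, None, 12, 34, None, None, 22, None, None, 26, 24, 32]


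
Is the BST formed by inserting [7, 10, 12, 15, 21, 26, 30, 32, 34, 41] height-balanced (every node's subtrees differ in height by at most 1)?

Tree (level-order array): [7, None, 10, None, 12, None, 15, None, 21, None, 26, None, 30, None, 32, None, 34, None, 41]
Definition: a tree is height-balanced if, at every node, |h(left) - h(right)| <= 1 (empty subtree has height -1).
Bottom-up per-node check:
  node 41: h_left=-1, h_right=-1, diff=0 [OK], height=0
  node 34: h_left=-1, h_right=0, diff=1 [OK], height=1
  node 32: h_left=-1, h_right=1, diff=2 [FAIL (|-1-1|=2 > 1)], height=2
  node 30: h_left=-1, h_right=2, diff=3 [FAIL (|-1-2|=3 > 1)], height=3
  node 26: h_left=-1, h_right=3, diff=4 [FAIL (|-1-3|=4 > 1)], height=4
  node 21: h_left=-1, h_right=4, diff=5 [FAIL (|-1-4|=5 > 1)], height=5
  node 15: h_left=-1, h_right=5, diff=6 [FAIL (|-1-5|=6 > 1)], height=6
  node 12: h_left=-1, h_right=6, diff=7 [FAIL (|-1-6|=7 > 1)], height=7
  node 10: h_left=-1, h_right=7, diff=8 [FAIL (|-1-7|=8 > 1)], height=8
  node 7: h_left=-1, h_right=8, diff=9 [FAIL (|-1-8|=9 > 1)], height=9
Node 32 violates the condition: |-1 - 1| = 2 > 1.
Result: Not balanced


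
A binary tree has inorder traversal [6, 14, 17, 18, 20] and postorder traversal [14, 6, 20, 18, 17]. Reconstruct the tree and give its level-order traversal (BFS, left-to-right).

Inorder:   [6, 14, 17, 18, 20]
Postorder: [14, 6, 20, 18, 17]
Algorithm: postorder visits root last, so walk postorder right-to-left;
each value is the root of the current inorder slice — split it at that
value, recurse on the right subtree first, then the left.
Recursive splits:
  root=17; inorder splits into left=[6, 14], right=[18, 20]
  root=18; inorder splits into left=[], right=[20]
  root=20; inorder splits into left=[], right=[]
  root=6; inorder splits into left=[], right=[14]
  root=14; inorder splits into left=[], right=[]
Reconstructed level-order: [17, 6, 18, 14, 20]


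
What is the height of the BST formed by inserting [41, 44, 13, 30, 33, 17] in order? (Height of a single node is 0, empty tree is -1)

Insertion order: [41, 44, 13, 30, 33, 17]
Tree (level-order array): [41, 13, 44, None, 30, None, None, 17, 33]
Compute height bottom-up (empty subtree = -1):
  height(17) = 1 + max(-1, -1) = 0
  height(33) = 1 + max(-1, -1) = 0
  height(30) = 1 + max(0, 0) = 1
  height(13) = 1 + max(-1, 1) = 2
  height(44) = 1 + max(-1, -1) = 0
  height(41) = 1 + max(2, 0) = 3
Height = 3


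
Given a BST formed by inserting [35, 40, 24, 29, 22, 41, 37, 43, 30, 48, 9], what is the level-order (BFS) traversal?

Tree insertion order: [35, 40, 24, 29, 22, 41, 37, 43, 30, 48, 9]
Tree (level-order array): [35, 24, 40, 22, 29, 37, 41, 9, None, None, 30, None, None, None, 43, None, None, None, None, None, 48]
BFS from the root, enqueuing left then right child of each popped node:
  queue [35] -> pop 35, enqueue [24, 40], visited so far: [35]
  queue [24, 40] -> pop 24, enqueue [22, 29], visited so far: [35, 24]
  queue [40, 22, 29] -> pop 40, enqueue [37, 41], visited so far: [35, 24, 40]
  queue [22, 29, 37, 41] -> pop 22, enqueue [9], visited so far: [35, 24, 40, 22]
  queue [29, 37, 41, 9] -> pop 29, enqueue [30], visited so far: [35, 24, 40, 22, 29]
  queue [37, 41, 9, 30] -> pop 37, enqueue [none], visited so far: [35, 24, 40, 22, 29, 37]
  queue [41, 9, 30] -> pop 41, enqueue [43], visited so far: [35, 24, 40, 22, 29, 37, 41]
  queue [9, 30, 43] -> pop 9, enqueue [none], visited so far: [35, 24, 40, 22, 29, 37, 41, 9]
  queue [30, 43] -> pop 30, enqueue [none], visited so far: [35, 24, 40, 22, 29, 37, 41, 9, 30]
  queue [43] -> pop 43, enqueue [48], visited so far: [35, 24, 40, 22, 29, 37, 41, 9, 30, 43]
  queue [48] -> pop 48, enqueue [none], visited so far: [35, 24, 40, 22, 29, 37, 41, 9, 30, 43, 48]
Result: [35, 24, 40, 22, 29, 37, 41, 9, 30, 43, 48]


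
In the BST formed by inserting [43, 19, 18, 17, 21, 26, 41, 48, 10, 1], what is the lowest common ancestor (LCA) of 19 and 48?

Tree insertion order: [43, 19, 18, 17, 21, 26, 41, 48, 10, 1]
Tree (level-order array): [43, 19, 48, 18, 21, None, None, 17, None, None, 26, 10, None, None, 41, 1]
In a BST, the LCA of p=19, q=48 is the first node v on the
root-to-leaf path with p <= v <= q (go left if both < v, right if both > v).
Walk from root:
  at 43: 19 <= 43 <= 48, this is the LCA
LCA = 43


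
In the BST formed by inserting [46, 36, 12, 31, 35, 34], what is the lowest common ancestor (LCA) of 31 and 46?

Tree insertion order: [46, 36, 12, 31, 35, 34]
Tree (level-order array): [46, 36, None, 12, None, None, 31, None, 35, 34]
In a BST, the LCA of p=31, q=46 is the first node v on the
root-to-leaf path with p <= v <= q (go left if both < v, right if both > v).
Walk from root:
  at 46: 31 <= 46 <= 46, this is the LCA
LCA = 46


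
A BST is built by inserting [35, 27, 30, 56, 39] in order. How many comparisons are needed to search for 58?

Search path for 58: 35 -> 56
Found: False
Comparisons: 2


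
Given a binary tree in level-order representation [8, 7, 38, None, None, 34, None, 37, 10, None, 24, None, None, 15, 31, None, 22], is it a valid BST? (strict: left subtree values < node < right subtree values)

Level-order array: [8, 7, 38, None, None, 34, None, 37, 10, None, 24, None, None, 15, 31, None, 22]
Validate using subtree bounds (lo, hi): at each node, require lo < value < hi,
then recurse left with hi=value and right with lo=value.
Preorder trace (stopping at first violation):
  at node 8 with bounds (-inf, +inf): OK
  at node 7 with bounds (-inf, 8): OK
  at node 38 with bounds (8, +inf): OK
  at node 34 with bounds (8, 38): OK
  at node 37 with bounds (8, 34): VIOLATION
Node 37 violates its bound: not (8 < 37 < 34).
Result: Not a valid BST


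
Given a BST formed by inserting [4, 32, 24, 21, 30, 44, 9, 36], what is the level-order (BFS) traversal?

Tree insertion order: [4, 32, 24, 21, 30, 44, 9, 36]
Tree (level-order array): [4, None, 32, 24, 44, 21, 30, 36, None, 9]
BFS from the root, enqueuing left then right child of each popped node:
  queue [4] -> pop 4, enqueue [32], visited so far: [4]
  queue [32] -> pop 32, enqueue [24, 44], visited so far: [4, 32]
  queue [24, 44] -> pop 24, enqueue [21, 30], visited so far: [4, 32, 24]
  queue [44, 21, 30] -> pop 44, enqueue [36], visited so far: [4, 32, 24, 44]
  queue [21, 30, 36] -> pop 21, enqueue [9], visited so far: [4, 32, 24, 44, 21]
  queue [30, 36, 9] -> pop 30, enqueue [none], visited so far: [4, 32, 24, 44, 21, 30]
  queue [36, 9] -> pop 36, enqueue [none], visited so far: [4, 32, 24, 44, 21, 30, 36]
  queue [9] -> pop 9, enqueue [none], visited so far: [4, 32, 24, 44, 21, 30, 36, 9]
Result: [4, 32, 24, 44, 21, 30, 36, 9]


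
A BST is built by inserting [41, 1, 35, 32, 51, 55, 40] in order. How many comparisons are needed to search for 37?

Search path for 37: 41 -> 1 -> 35 -> 40
Found: False
Comparisons: 4


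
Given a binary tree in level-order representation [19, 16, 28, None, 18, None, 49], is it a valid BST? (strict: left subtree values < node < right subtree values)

Level-order array: [19, 16, 28, None, 18, None, 49]
Validate using subtree bounds (lo, hi): at each node, require lo < value < hi,
then recurse left with hi=value and right with lo=value.
Preorder trace (stopping at first violation):
  at node 19 with bounds (-inf, +inf): OK
  at node 16 with bounds (-inf, 19): OK
  at node 18 with bounds (16, 19): OK
  at node 28 with bounds (19, +inf): OK
  at node 49 with bounds (28, +inf): OK
No violation found at any node.
Result: Valid BST


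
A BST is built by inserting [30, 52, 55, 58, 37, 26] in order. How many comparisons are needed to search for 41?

Search path for 41: 30 -> 52 -> 37
Found: False
Comparisons: 3


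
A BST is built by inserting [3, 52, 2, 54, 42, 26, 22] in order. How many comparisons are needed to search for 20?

Search path for 20: 3 -> 52 -> 42 -> 26 -> 22
Found: False
Comparisons: 5


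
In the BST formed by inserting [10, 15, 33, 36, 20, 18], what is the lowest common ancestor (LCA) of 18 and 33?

Tree insertion order: [10, 15, 33, 36, 20, 18]
Tree (level-order array): [10, None, 15, None, 33, 20, 36, 18]
In a BST, the LCA of p=18, q=33 is the first node v on the
root-to-leaf path with p <= v <= q (go left if both < v, right if both > v).
Walk from root:
  at 10: both 18 and 33 > 10, go right
  at 15: both 18 and 33 > 15, go right
  at 33: 18 <= 33 <= 33, this is the LCA
LCA = 33


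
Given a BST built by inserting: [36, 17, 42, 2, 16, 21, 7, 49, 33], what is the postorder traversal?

Tree insertion order: [36, 17, 42, 2, 16, 21, 7, 49, 33]
Tree (level-order array): [36, 17, 42, 2, 21, None, 49, None, 16, None, 33, None, None, 7]
Postorder traversal: [7, 16, 2, 33, 21, 17, 49, 42, 36]


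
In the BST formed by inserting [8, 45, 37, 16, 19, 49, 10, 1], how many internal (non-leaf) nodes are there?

Tree built from: [8, 45, 37, 16, 19, 49, 10, 1]
Tree (level-order array): [8, 1, 45, None, None, 37, 49, 16, None, None, None, 10, 19]
Rule: An internal node has at least one child.
Per-node child counts:
  node 8: 2 child(ren)
  node 1: 0 child(ren)
  node 45: 2 child(ren)
  node 37: 1 child(ren)
  node 16: 2 child(ren)
  node 10: 0 child(ren)
  node 19: 0 child(ren)
  node 49: 0 child(ren)
Matching nodes: [8, 45, 37, 16]
Count of internal (non-leaf) nodes: 4


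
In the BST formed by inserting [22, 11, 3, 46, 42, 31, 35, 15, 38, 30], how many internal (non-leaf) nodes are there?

Tree built from: [22, 11, 3, 46, 42, 31, 35, 15, 38, 30]
Tree (level-order array): [22, 11, 46, 3, 15, 42, None, None, None, None, None, 31, None, 30, 35, None, None, None, 38]
Rule: An internal node has at least one child.
Per-node child counts:
  node 22: 2 child(ren)
  node 11: 2 child(ren)
  node 3: 0 child(ren)
  node 15: 0 child(ren)
  node 46: 1 child(ren)
  node 42: 1 child(ren)
  node 31: 2 child(ren)
  node 30: 0 child(ren)
  node 35: 1 child(ren)
  node 38: 0 child(ren)
Matching nodes: [22, 11, 46, 42, 31, 35]
Count of internal (non-leaf) nodes: 6


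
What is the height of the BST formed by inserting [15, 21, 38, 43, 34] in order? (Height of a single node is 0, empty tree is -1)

Insertion order: [15, 21, 38, 43, 34]
Tree (level-order array): [15, None, 21, None, 38, 34, 43]
Compute height bottom-up (empty subtree = -1):
  height(34) = 1 + max(-1, -1) = 0
  height(43) = 1 + max(-1, -1) = 0
  height(38) = 1 + max(0, 0) = 1
  height(21) = 1 + max(-1, 1) = 2
  height(15) = 1 + max(-1, 2) = 3
Height = 3


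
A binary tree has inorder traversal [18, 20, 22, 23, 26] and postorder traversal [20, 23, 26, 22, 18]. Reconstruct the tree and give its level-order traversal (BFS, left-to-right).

Inorder:   [18, 20, 22, 23, 26]
Postorder: [20, 23, 26, 22, 18]
Algorithm: postorder visits root last, so walk postorder right-to-left;
each value is the root of the current inorder slice — split it at that
value, recurse on the right subtree first, then the left.
Recursive splits:
  root=18; inorder splits into left=[], right=[20, 22, 23, 26]
  root=22; inorder splits into left=[20], right=[23, 26]
  root=26; inorder splits into left=[23], right=[]
  root=23; inorder splits into left=[], right=[]
  root=20; inorder splits into left=[], right=[]
Reconstructed level-order: [18, 22, 20, 26, 23]


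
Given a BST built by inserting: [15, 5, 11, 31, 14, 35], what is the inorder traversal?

Tree insertion order: [15, 5, 11, 31, 14, 35]
Tree (level-order array): [15, 5, 31, None, 11, None, 35, None, 14]
Inorder traversal: [5, 11, 14, 15, 31, 35]


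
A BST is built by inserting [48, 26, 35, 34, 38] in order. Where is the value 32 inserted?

Starting tree (level order): [48, 26, None, None, 35, 34, 38]
Insertion path: 48 -> 26 -> 35 -> 34
Result: insert 32 as left child of 34
Final tree (level order): [48, 26, None, None, 35, 34, 38, 32]


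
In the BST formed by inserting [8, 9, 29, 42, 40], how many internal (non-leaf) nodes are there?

Tree built from: [8, 9, 29, 42, 40]
Tree (level-order array): [8, None, 9, None, 29, None, 42, 40]
Rule: An internal node has at least one child.
Per-node child counts:
  node 8: 1 child(ren)
  node 9: 1 child(ren)
  node 29: 1 child(ren)
  node 42: 1 child(ren)
  node 40: 0 child(ren)
Matching nodes: [8, 9, 29, 42]
Count of internal (non-leaf) nodes: 4


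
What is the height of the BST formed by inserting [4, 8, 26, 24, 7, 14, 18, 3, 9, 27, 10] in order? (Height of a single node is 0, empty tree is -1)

Insertion order: [4, 8, 26, 24, 7, 14, 18, 3, 9, 27, 10]
Tree (level-order array): [4, 3, 8, None, None, 7, 26, None, None, 24, 27, 14, None, None, None, 9, 18, None, 10]
Compute height bottom-up (empty subtree = -1):
  height(3) = 1 + max(-1, -1) = 0
  height(7) = 1 + max(-1, -1) = 0
  height(10) = 1 + max(-1, -1) = 0
  height(9) = 1 + max(-1, 0) = 1
  height(18) = 1 + max(-1, -1) = 0
  height(14) = 1 + max(1, 0) = 2
  height(24) = 1 + max(2, -1) = 3
  height(27) = 1 + max(-1, -1) = 0
  height(26) = 1 + max(3, 0) = 4
  height(8) = 1 + max(0, 4) = 5
  height(4) = 1 + max(0, 5) = 6
Height = 6


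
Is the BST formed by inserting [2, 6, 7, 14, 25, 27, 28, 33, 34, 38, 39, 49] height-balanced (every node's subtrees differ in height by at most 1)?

Tree (level-order array): [2, None, 6, None, 7, None, 14, None, 25, None, 27, None, 28, None, 33, None, 34, None, 38, None, 39, None, 49]
Definition: a tree is height-balanced if, at every node, |h(left) - h(right)| <= 1 (empty subtree has height -1).
Bottom-up per-node check:
  node 49: h_left=-1, h_right=-1, diff=0 [OK], height=0
  node 39: h_left=-1, h_right=0, diff=1 [OK], height=1
  node 38: h_left=-1, h_right=1, diff=2 [FAIL (|-1-1|=2 > 1)], height=2
  node 34: h_left=-1, h_right=2, diff=3 [FAIL (|-1-2|=3 > 1)], height=3
  node 33: h_left=-1, h_right=3, diff=4 [FAIL (|-1-3|=4 > 1)], height=4
  node 28: h_left=-1, h_right=4, diff=5 [FAIL (|-1-4|=5 > 1)], height=5
  node 27: h_left=-1, h_right=5, diff=6 [FAIL (|-1-5|=6 > 1)], height=6
  node 25: h_left=-1, h_right=6, diff=7 [FAIL (|-1-6|=7 > 1)], height=7
  node 14: h_left=-1, h_right=7, diff=8 [FAIL (|-1-7|=8 > 1)], height=8
  node 7: h_left=-1, h_right=8, diff=9 [FAIL (|-1-8|=9 > 1)], height=9
  node 6: h_left=-1, h_right=9, diff=10 [FAIL (|-1-9|=10 > 1)], height=10
  node 2: h_left=-1, h_right=10, diff=11 [FAIL (|-1-10|=11 > 1)], height=11
Node 38 violates the condition: |-1 - 1| = 2 > 1.
Result: Not balanced


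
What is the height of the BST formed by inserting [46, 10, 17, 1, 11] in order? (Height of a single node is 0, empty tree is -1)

Insertion order: [46, 10, 17, 1, 11]
Tree (level-order array): [46, 10, None, 1, 17, None, None, 11]
Compute height bottom-up (empty subtree = -1):
  height(1) = 1 + max(-1, -1) = 0
  height(11) = 1 + max(-1, -1) = 0
  height(17) = 1 + max(0, -1) = 1
  height(10) = 1 + max(0, 1) = 2
  height(46) = 1 + max(2, -1) = 3
Height = 3


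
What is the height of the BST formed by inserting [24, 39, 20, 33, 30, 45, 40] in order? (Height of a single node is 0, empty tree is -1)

Insertion order: [24, 39, 20, 33, 30, 45, 40]
Tree (level-order array): [24, 20, 39, None, None, 33, 45, 30, None, 40]
Compute height bottom-up (empty subtree = -1):
  height(20) = 1 + max(-1, -1) = 0
  height(30) = 1 + max(-1, -1) = 0
  height(33) = 1 + max(0, -1) = 1
  height(40) = 1 + max(-1, -1) = 0
  height(45) = 1 + max(0, -1) = 1
  height(39) = 1 + max(1, 1) = 2
  height(24) = 1 + max(0, 2) = 3
Height = 3


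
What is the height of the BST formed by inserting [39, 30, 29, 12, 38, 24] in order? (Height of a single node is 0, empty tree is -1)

Insertion order: [39, 30, 29, 12, 38, 24]
Tree (level-order array): [39, 30, None, 29, 38, 12, None, None, None, None, 24]
Compute height bottom-up (empty subtree = -1):
  height(24) = 1 + max(-1, -1) = 0
  height(12) = 1 + max(-1, 0) = 1
  height(29) = 1 + max(1, -1) = 2
  height(38) = 1 + max(-1, -1) = 0
  height(30) = 1 + max(2, 0) = 3
  height(39) = 1 + max(3, -1) = 4
Height = 4


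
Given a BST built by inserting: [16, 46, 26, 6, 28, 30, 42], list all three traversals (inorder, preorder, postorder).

Tree insertion order: [16, 46, 26, 6, 28, 30, 42]
Tree (level-order array): [16, 6, 46, None, None, 26, None, None, 28, None, 30, None, 42]
Inorder (L, root, R): [6, 16, 26, 28, 30, 42, 46]
Preorder (root, L, R): [16, 6, 46, 26, 28, 30, 42]
Postorder (L, R, root): [6, 42, 30, 28, 26, 46, 16]


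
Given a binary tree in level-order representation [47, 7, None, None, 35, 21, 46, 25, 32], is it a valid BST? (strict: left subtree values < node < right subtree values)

Level-order array: [47, 7, None, None, 35, 21, 46, 25, 32]
Validate using subtree bounds (lo, hi): at each node, require lo < value < hi,
then recurse left with hi=value and right with lo=value.
Preorder trace (stopping at first violation):
  at node 47 with bounds (-inf, +inf): OK
  at node 7 with bounds (-inf, 47): OK
  at node 35 with bounds (7, 47): OK
  at node 21 with bounds (7, 35): OK
  at node 25 with bounds (7, 21): VIOLATION
Node 25 violates its bound: not (7 < 25 < 21).
Result: Not a valid BST


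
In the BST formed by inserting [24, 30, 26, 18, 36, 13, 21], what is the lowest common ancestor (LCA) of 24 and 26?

Tree insertion order: [24, 30, 26, 18, 36, 13, 21]
Tree (level-order array): [24, 18, 30, 13, 21, 26, 36]
In a BST, the LCA of p=24, q=26 is the first node v on the
root-to-leaf path with p <= v <= q (go left if both < v, right if both > v).
Walk from root:
  at 24: 24 <= 24 <= 26, this is the LCA
LCA = 24


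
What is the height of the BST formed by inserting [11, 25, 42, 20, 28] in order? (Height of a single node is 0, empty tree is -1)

Insertion order: [11, 25, 42, 20, 28]
Tree (level-order array): [11, None, 25, 20, 42, None, None, 28]
Compute height bottom-up (empty subtree = -1):
  height(20) = 1 + max(-1, -1) = 0
  height(28) = 1 + max(-1, -1) = 0
  height(42) = 1 + max(0, -1) = 1
  height(25) = 1 + max(0, 1) = 2
  height(11) = 1 + max(-1, 2) = 3
Height = 3


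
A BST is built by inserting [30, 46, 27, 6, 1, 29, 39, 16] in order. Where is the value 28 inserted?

Starting tree (level order): [30, 27, 46, 6, 29, 39, None, 1, 16]
Insertion path: 30 -> 27 -> 29
Result: insert 28 as left child of 29
Final tree (level order): [30, 27, 46, 6, 29, 39, None, 1, 16, 28]


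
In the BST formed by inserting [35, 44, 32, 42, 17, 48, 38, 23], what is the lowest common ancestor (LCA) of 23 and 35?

Tree insertion order: [35, 44, 32, 42, 17, 48, 38, 23]
Tree (level-order array): [35, 32, 44, 17, None, 42, 48, None, 23, 38]
In a BST, the LCA of p=23, q=35 is the first node v on the
root-to-leaf path with p <= v <= q (go left if both < v, right if both > v).
Walk from root:
  at 35: 23 <= 35 <= 35, this is the LCA
LCA = 35


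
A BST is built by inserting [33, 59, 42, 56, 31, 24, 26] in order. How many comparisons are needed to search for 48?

Search path for 48: 33 -> 59 -> 42 -> 56
Found: False
Comparisons: 4


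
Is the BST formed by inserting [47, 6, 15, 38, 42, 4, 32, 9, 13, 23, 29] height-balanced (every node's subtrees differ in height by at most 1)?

Tree (level-order array): [47, 6, None, 4, 15, None, None, 9, 38, None, 13, 32, 42, None, None, 23, None, None, None, None, 29]
Definition: a tree is height-balanced if, at every node, |h(left) - h(right)| <= 1 (empty subtree has height -1).
Bottom-up per-node check:
  node 4: h_left=-1, h_right=-1, diff=0 [OK], height=0
  node 13: h_left=-1, h_right=-1, diff=0 [OK], height=0
  node 9: h_left=-1, h_right=0, diff=1 [OK], height=1
  node 29: h_left=-1, h_right=-1, diff=0 [OK], height=0
  node 23: h_left=-1, h_right=0, diff=1 [OK], height=1
  node 32: h_left=1, h_right=-1, diff=2 [FAIL (|1--1|=2 > 1)], height=2
  node 42: h_left=-1, h_right=-1, diff=0 [OK], height=0
  node 38: h_left=2, h_right=0, diff=2 [FAIL (|2-0|=2 > 1)], height=3
  node 15: h_left=1, h_right=3, diff=2 [FAIL (|1-3|=2 > 1)], height=4
  node 6: h_left=0, h_right=4, diff=4 [FAIL (|0-4|=4 > 1)], height=5
  node 47: h_left=5, h_right=-1, diff=6 [FAIL (|5--1|=6 > 1)], height=6
Node 32 violates the condition: |1 - -1| = 2 > 1.
Result: Not balanced


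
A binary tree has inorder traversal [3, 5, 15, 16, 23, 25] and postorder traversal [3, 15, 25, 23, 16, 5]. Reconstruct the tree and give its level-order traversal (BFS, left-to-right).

Inorder:   [3, 5, 15, 16, 23, 25]
Postorder: [3, 15, 25, 23, 16, 5]
Algorithm: postorder visits root last, so walk postorder right-to-left;
each value is the root of the current inorder slice — split it at that
value, recurse on the right subtree first, then the left.
Recursive splits:
  root=5; inorder splits into left=[3], right=[15, 16, 23, 25]
  root=16; inorder splits into left=[15], right=[23, 25]
  root=23; inorder splits into left=[], right=[25]
  root=25; inorder splits into left=[], right=[]
  root=15; inorder splits into left=[], right=[]
  root=3; inorder splits into left=[], right=[]
Reconstructed level-order: [5, 3, 16, 15, 23, 25]


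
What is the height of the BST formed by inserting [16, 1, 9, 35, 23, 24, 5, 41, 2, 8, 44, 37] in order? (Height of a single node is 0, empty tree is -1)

Insertion order: [16, 1, 9, 35, 23, 24, 5, 41, 2, 8, 44, 37]
Tree (level-order array): [16, 1, 35, None, 9, 23, 41, 5, None, None, 24, 37, 44, 2, 8]
Compute height bottom-up (empty subtree = -1):
  height(2) = 1 + max(-1, -1) = 0
  height(8) = 1 + max(-1, -1) = 0
  height(5) = 1 + max(0, 0) = 1
  height(9) = 1 + max(1, -1) = 2
  height(1) = 1 + max(-1, 2) = 3
  height(24) = 1 + max(-1, -1) = 0
  height(23) = 1 + max(-1, 0) = 1
  height(37) = 1 + max(-1, -1) = 0
  height(44) = 1 + max(-1, -1) = 0
  height(41) = 1 + max(0, 0) = 1
  height(35) = 1 + max(1, 1) = 2
  height(16) = 1 + max(3, 2) = 4
Height = 4


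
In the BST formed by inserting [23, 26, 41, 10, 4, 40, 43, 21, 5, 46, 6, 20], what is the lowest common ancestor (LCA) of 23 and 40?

Tree insertion order: [23, 26, 41, 10, 4, 40, 43, 21, 5, 46, 6, 20]
Tree (level-order array): [23, 10, 26, 4, 21, None, 41, None, 5, 20, None, 40, 43, None, 6, None, None, None, None, None, 46]
In a BST, the LCA of p=23, q=40 is the first node v on the
root-to-leaf path with p <= v <= q (go left if both < v, right if both > v).
Walk from root:
  at 23: 23 <= 23 <= 40, this is the LCA
LCA = 23


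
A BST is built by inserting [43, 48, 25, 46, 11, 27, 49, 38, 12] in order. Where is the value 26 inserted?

Starting tree (level order): [43, 25, 48, 11, 27, 46, 49, None, 12, None, 38]
Insertion path: 43 -> 25 -> 27
Result: insert 26 as left child of 27
Final tree (level order): [43, 25, 48, 11, 27, 46, 49, None, 12, 26, 38]
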